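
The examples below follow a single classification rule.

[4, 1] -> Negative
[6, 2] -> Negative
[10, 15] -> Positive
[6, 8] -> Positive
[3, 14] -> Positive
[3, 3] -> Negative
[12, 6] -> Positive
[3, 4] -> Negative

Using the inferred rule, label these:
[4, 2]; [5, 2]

A rule that fits every label: sum ≥ 14 — true of each 'Positive' example, false of each 'Negative' one.
[4, 2] → 4+2 = 6 → Negative.
[5, 2] → 5+2 = 7 → Negative.

Negative, Negative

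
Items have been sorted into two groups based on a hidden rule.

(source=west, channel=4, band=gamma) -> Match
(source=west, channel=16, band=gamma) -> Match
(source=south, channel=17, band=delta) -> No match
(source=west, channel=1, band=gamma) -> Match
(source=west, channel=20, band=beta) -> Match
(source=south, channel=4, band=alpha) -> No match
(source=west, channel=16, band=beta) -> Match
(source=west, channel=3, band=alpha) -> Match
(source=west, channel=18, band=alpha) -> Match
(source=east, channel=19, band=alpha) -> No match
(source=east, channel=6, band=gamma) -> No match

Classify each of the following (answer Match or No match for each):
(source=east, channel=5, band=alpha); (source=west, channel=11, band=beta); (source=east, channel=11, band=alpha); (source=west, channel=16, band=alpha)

No match, Match, No match, Match

Rule: source is west. This holds for each 'Match' example and fails for each 'No match' one.
(source=east, channel=5, band=alpha) → source is east → No match.
(source=west, channel=11, band=beta) → source is west → Match.
(source=east, channel=11, band=alpha) → source is east → No match.
(source=west, channel=16, band=alpha) → source is west → Match.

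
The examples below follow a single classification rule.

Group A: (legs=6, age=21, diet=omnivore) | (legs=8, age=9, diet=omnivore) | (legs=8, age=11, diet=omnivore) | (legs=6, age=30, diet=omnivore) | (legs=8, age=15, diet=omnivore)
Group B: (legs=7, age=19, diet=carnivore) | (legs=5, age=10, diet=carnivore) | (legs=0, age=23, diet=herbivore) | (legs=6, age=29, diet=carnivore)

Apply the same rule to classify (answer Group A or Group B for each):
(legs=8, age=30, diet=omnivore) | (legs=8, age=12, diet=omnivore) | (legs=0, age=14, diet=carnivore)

Group A, Group A, Group B

The classifier is using: diet is omnivore.
(legs=8, age=30, diet=omnivore): diet is omnivore, passes → Group A.
(legs=8, age=12, diet=omnivore): diet is omnivore, passes → Group A.
(legs=0, age=14, diet=carnivore): diet is carnivore, fails the rule → Group B.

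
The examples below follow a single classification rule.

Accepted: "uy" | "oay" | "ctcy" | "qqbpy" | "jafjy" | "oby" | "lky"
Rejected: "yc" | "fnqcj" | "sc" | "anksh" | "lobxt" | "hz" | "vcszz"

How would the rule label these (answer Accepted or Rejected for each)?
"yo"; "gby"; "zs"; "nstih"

Rejected, Accepted, Rejected, Rejected

The rule appears to be: ends with 'y'.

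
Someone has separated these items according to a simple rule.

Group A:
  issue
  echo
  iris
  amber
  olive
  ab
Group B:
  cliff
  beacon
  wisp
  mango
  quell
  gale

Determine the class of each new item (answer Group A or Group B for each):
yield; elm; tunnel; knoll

All 'Group A' examples share one property — starts with a vowel — and every 'Group B' example lacks it.
Group B: yield, since starts with 'y'. Group A: elm, since starts with 'e'. Group B: tunnel, since starts with 't'. Group B: knoll, since starts with 'k'.

Group B, Group A, Group B, Group B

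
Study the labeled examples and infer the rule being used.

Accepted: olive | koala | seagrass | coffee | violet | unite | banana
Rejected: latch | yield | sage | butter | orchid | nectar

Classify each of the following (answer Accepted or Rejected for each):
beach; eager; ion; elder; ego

Rejected, Accepted, Rejected, Rejected, Rejected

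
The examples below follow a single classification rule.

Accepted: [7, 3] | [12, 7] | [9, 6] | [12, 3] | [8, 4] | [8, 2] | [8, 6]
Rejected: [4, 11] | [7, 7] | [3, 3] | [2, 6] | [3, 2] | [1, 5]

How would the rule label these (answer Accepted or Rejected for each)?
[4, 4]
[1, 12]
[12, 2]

Rule: first > second AND sum ≥ 6. This holds for each 'Accepted' example and fails for each 'Rejected' one.

Rejected, Rejected, Accepted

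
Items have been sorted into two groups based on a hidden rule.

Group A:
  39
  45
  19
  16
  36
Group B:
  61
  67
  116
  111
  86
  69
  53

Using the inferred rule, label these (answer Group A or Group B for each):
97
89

Rule: at most 45. This holds for each 'Group A' example and fails for each 'Group B' one.
Group B: 97, since 97 > 45.
Group B: 89, since 89 > 45.

Group B, Group B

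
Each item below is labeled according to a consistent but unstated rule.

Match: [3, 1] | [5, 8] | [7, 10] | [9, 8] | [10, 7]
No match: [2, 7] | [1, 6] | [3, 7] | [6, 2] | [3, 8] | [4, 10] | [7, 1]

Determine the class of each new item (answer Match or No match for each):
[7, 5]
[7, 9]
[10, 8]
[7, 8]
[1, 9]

'Match' ⟺ |first − second| ≤ 3.
Match: [7, 5], since |7−5| = 2. Match: [7, 9], since |7−9| = 2. Match: [10, 8], since |10−8| = 2. Match: [7, 8], since |7−8| = 1. No match: [1, 9], since |1−9| = 8.

Match, Match, Match, Match, No match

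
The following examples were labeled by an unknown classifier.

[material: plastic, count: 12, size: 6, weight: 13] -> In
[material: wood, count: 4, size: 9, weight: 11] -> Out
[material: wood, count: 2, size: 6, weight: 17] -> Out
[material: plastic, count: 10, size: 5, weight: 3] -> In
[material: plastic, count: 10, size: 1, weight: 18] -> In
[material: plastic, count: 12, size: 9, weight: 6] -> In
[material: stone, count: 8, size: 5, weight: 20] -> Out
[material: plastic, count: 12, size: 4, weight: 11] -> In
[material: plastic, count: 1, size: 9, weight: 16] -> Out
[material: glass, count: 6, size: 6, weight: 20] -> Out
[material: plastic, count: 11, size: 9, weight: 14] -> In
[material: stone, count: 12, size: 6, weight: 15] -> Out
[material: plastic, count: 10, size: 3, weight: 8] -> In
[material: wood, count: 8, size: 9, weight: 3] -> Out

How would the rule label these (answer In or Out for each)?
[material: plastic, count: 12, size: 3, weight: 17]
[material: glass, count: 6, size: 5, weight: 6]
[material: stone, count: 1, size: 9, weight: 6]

In, Out, Out

One predicate separates the groups cleanly: material is plastic AND count ≥ 2.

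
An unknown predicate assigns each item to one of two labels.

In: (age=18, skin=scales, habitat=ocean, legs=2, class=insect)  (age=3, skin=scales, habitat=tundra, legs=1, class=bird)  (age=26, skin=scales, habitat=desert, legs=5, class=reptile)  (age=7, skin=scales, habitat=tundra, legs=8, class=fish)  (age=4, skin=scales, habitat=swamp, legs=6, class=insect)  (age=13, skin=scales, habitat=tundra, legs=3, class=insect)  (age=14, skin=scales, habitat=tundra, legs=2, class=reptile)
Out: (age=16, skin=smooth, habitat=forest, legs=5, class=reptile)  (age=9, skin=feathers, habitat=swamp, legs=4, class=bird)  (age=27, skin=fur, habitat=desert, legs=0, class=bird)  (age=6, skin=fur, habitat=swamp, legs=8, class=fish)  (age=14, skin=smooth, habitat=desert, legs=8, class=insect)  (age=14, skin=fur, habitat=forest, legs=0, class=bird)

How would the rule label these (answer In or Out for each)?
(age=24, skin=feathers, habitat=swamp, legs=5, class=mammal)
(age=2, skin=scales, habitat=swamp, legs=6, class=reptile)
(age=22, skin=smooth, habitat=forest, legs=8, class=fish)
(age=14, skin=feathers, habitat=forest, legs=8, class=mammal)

'In' ⟺ skin is scales.
(age=24, skin=feathers, habitat=swamp, legs=5, class=mammal) — skin is feathers, hence Out. (age=2, skin=scales, habitat=swamp, legs=6, class=reptile) — skin is scales, hence In. (age=22, skin=smooth, habitat=forest, legs=8, class=fish) — skin is smooth, hence Out. (age=14, skin=feathers, habitat=forest, legs=8, class=mammal) — skin is feathers, hence Out.

Out, In, Out, Out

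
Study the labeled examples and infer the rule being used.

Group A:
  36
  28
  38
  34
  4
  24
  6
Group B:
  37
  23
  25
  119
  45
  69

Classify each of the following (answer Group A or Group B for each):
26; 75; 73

A rule that fits every label: even — true of each 'Group A' example, false of each 'Group B' one.

Group A, Group B, Group B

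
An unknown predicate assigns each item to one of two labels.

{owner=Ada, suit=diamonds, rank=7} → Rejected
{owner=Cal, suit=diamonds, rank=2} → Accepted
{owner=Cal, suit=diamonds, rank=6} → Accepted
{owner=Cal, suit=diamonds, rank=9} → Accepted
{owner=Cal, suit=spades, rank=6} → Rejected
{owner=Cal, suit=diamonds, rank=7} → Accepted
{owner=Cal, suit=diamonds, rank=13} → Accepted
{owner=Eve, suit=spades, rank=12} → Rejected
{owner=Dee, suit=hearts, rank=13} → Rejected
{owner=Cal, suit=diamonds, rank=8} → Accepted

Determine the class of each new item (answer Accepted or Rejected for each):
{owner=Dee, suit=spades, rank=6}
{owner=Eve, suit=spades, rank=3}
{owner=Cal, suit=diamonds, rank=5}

Rejected, Rejected, Accepted

One predicate separates the groups cleanly: owner is Cal AND suit is diamonds.
{owner=Dee, suit=spades, rank=6} — owner is Dee, suit is spades, hence Rejected.
{owner=Eve, suit=spades, rank=3} — owner is Eve, suit is spades, hence Rejected.
{owner=Cal, suit=diamonds, rank=5} — owner is Cal, suit is diamonds, hence Accepted.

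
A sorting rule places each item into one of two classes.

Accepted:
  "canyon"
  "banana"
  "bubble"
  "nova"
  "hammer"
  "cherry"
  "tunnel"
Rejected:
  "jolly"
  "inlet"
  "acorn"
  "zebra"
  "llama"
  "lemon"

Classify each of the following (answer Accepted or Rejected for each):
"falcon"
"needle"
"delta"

Accepted, Accepted, Rejected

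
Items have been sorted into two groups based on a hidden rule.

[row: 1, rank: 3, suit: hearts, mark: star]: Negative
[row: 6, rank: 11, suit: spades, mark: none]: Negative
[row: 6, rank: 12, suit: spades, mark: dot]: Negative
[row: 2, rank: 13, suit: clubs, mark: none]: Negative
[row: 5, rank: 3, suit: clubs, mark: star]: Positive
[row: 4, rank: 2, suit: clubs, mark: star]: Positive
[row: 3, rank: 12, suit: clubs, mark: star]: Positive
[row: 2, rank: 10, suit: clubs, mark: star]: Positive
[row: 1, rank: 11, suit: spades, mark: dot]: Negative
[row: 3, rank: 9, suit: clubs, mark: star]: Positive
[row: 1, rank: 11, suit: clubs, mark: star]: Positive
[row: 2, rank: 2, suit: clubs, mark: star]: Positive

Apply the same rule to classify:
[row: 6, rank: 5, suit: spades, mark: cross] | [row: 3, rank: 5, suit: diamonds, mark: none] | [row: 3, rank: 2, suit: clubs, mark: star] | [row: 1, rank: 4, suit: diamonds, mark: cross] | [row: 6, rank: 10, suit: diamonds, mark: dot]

The rule appears to be: mark is star AND suit is clubs.

Negative, Negative, Positive, Negative, Negative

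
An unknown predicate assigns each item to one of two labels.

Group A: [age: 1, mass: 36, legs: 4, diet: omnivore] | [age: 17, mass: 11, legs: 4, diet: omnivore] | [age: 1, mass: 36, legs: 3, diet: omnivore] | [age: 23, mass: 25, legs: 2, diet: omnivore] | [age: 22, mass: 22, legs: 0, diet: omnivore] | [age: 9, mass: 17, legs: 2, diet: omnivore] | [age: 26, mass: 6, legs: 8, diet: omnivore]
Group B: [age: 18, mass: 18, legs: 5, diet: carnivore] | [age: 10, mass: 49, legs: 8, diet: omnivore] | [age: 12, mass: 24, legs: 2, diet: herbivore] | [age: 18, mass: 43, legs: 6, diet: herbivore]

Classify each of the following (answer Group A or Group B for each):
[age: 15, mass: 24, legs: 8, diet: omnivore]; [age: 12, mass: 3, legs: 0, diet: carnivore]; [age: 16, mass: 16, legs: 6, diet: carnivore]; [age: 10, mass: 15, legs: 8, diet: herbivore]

Group A, Group B, Group B, Group B

The distinguishing property — diet is omnivore AND mass ≤ 36 — holds for all the 'Group A' cases and none of the 'Group B' cases.
Group A: [age: 15, mass: 24, legs: 8, diet: omnivore], since diet is omnivore, mass = 24.
Group B: [age: 12, mass: 3, legs: 0, diet: carnivore], since diet is carnivore, mass = 3.
Group B: [age: 16, mass: 16, legs: 6, diet: carnivore], since diet is carnivore, mass = 16.
Group B: [age: 10, mass: 15, legs: 8, diet: herbivore], since diet is herbivore, mass = 15.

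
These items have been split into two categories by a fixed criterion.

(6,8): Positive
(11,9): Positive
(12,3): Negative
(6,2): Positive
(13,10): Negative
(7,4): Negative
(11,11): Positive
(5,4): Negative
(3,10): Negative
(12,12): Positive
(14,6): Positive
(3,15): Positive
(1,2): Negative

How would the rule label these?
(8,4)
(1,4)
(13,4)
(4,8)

The rule appears to be: sum is even.
(8,4): Positive (8+4 = 12).
(1,4): Negative (1+4 = 5).
(13,4): Negative (13+4 = 17).
(4,8): Positive (4+8 = 12).

Positive, Negative, Negative, Positive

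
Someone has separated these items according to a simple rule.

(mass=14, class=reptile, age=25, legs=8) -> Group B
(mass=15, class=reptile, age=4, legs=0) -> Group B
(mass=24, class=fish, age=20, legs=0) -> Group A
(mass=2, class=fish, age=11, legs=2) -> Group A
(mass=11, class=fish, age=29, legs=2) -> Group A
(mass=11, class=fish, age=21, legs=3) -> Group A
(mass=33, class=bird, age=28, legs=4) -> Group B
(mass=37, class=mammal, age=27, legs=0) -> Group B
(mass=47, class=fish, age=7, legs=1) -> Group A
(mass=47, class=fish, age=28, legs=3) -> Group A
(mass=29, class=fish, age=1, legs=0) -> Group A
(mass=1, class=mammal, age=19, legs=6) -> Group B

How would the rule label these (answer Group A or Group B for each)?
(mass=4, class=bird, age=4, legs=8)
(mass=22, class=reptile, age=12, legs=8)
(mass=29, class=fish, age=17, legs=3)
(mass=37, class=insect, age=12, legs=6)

Group B, Group B, Group A, Group B

The distinguishing property — class is fish — holds for all the 'Group A' cases and none of the 'Group B' cases.
(mass=4, class=bird, age=4, legs=8): class is bird — doesn't match, so Group B. (mass=22, class=reptile, age=12, legs=8): class is reptile — doesn't match, so Group B. (mass=29, class=fish, age=17, legs=3): class is fish — satisfies this, so Group A. (mass=37, class=insect, age=12, legs=6): class is insect — doesn't match, so Group B.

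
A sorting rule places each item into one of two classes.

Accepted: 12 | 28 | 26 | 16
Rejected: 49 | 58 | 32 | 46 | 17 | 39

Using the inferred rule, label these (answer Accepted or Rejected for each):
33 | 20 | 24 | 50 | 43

The rule appears to be: even AND at most 28.
Rejected: 33, since 33 is odd, 33 > 28.
Accepted: 20, since 20 is even, 20 ≤ 28.
Accepted: 24, since 24 is even, 24 ≤ 28.
Rejected: 50, since 50 is even, 50 > 28.
Rejected: 43, since 43 is odd, 43 > 28.

Rejected, Accepted, Accepted, Rejected, Rejected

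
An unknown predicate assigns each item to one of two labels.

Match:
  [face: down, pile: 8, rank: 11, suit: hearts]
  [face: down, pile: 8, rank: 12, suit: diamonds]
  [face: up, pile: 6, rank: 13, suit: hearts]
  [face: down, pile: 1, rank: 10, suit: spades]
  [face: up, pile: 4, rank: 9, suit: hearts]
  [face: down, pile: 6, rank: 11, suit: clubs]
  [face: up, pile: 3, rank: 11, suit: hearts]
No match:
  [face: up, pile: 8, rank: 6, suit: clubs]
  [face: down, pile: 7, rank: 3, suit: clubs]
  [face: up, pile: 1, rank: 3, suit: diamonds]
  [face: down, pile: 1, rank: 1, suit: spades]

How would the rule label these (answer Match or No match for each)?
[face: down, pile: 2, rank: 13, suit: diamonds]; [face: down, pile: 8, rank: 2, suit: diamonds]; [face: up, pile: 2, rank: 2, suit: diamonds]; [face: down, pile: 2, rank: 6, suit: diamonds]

All 'Match' examples share one property — rank ≥ 9 — and every 'No match' example lacks it.
[face: down, pile: 2, rank: 13, suit: diamonds] → rank = 13 → Match. [face: down, pile: 8, rank: 2, suit: diamonds] → rank = 2 → No match. [face: up, pile: 2, rank: 2, suit: diamonds] → rank = 2 → No match. [face: down, pile: 2, rank: 6, suit: diamonds] → rank = 6 → No match.

Match, No match, No match, No match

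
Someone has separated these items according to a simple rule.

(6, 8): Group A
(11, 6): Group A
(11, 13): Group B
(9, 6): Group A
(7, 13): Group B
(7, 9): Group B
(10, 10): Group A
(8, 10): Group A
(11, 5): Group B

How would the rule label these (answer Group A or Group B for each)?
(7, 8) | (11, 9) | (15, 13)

The distinguishing property — second is even — holds for all the 'Group A' cases and none of the 'Group B' cases.
Group A: (7, 8), since second 8.
Group B: (11, 9), since second 9.
Group B: (15, 13), since second 13.

Group A, Group B, Group B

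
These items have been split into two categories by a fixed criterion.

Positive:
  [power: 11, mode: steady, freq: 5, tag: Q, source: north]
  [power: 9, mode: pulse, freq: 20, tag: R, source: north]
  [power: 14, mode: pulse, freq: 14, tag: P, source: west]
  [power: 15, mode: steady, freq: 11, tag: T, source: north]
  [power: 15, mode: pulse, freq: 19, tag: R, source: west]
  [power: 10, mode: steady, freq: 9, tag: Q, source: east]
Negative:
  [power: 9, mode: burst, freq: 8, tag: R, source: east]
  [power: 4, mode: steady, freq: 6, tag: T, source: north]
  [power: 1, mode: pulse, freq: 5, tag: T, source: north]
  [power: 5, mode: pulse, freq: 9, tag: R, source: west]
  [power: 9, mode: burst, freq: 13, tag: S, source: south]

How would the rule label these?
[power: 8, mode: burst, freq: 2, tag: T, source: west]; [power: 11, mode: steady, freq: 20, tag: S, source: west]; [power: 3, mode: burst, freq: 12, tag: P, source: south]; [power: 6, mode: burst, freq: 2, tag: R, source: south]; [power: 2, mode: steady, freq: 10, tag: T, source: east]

Negative, Positive, Negative, Negative, Negative

The rule appears to be: power ≥ 10 OR freq = 20.
[power: 8, mode: burst, freq: 2, tag: T, source: west]: power = 8, freq = 2 — doesn't match, so Negative.
[power: 11, mode: steady, freq: 20, tag: S, source: west]: power = 11, freq = 20 — fits, so Positive.
[power: 3, mode: burst, freq: 12, tag: P, source: south]: power = 3, freq = 12 — doesn't match, so Negative.
[power: 6, mode: burst, freq: 2, tag: R, source: south]: power = 6, freq = 2 — doesn't match, so Negative.
[power: 2, mode: steady, freq: 10, tag: T, source: east]: power = 2, freq = 10 — doesn't match, so Negative.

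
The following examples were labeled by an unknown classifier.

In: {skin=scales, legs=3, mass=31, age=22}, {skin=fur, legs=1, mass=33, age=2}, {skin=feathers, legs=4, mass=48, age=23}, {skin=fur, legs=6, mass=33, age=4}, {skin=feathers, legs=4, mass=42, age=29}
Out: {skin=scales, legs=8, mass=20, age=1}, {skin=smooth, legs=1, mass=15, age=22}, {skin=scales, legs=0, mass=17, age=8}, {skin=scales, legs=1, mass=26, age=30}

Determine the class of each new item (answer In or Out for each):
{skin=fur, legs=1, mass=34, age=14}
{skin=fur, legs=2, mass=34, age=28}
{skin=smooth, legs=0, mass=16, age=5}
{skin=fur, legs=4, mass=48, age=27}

The rule appears to be: mass ≥ 31.
{skin=fur, legs=1, mass=34, age=14} — mass = 34, hence In.
{skin=fur, legs=2, mass=34, age=28} — mass = 34, hence In.
{skin=smooth, legs=0, mass=16, age=5} — mass = 16, hence Out.
{skin=fur, legs=4, mass=48, age=27} — mass = 48, hence In.

In, In, Out, In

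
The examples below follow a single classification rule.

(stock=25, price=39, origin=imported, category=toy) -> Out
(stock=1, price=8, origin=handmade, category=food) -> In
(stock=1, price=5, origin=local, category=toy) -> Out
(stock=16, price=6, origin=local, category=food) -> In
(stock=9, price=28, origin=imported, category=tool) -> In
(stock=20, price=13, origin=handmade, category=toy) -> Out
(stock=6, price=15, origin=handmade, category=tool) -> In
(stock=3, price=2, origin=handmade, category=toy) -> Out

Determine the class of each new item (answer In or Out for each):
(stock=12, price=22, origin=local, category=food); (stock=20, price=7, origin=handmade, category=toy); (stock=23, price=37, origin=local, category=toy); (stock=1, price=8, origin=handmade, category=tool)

In, Out, Out, In

The rule appears to be: category is not toy.
(stock=12, price=22, origin=local, category=food): In (category is food). (stock=20, price=7, origin=handmade, category=toy): Out (category is toy). (stock=23, price=37, origin=local, category=toy): Out (category is toy). (stock=1, price=8, origin=handmade, category=tool): In (category is tool).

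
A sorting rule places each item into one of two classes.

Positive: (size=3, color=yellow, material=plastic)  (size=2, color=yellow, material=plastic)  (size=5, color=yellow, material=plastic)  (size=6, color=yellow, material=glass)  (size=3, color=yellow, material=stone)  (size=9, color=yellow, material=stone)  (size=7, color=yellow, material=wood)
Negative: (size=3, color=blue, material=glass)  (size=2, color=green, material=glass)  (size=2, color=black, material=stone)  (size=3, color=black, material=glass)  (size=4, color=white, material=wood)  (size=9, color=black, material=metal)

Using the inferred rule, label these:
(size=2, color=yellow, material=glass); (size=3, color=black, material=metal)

Positive, Negative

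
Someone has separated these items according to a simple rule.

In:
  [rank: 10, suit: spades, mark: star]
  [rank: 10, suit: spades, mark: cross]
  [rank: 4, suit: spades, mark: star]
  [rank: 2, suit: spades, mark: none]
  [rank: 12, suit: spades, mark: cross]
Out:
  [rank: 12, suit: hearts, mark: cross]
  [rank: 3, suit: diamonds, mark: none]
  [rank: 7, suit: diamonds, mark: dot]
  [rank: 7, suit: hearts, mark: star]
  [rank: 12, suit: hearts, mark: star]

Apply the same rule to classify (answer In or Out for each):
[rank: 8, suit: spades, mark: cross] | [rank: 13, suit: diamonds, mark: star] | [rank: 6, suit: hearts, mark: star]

The common property of the 'In' items is: suit is spades. No 'Out' item has it.

In, Out, Out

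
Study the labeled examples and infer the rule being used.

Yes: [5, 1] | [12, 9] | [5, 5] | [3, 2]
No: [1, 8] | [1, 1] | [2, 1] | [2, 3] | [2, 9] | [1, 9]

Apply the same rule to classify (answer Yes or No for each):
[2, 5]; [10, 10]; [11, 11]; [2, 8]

No, Yes, Yes, No

A rule that fits every label: first ≥ 3 — true of each 'Yes' example, false of each 'No' one.
No: [2, 5], since first 2. Yes: [10, 10], since first 10. Yes: [11, 11], since first 11. No: [2, 8], since first 2.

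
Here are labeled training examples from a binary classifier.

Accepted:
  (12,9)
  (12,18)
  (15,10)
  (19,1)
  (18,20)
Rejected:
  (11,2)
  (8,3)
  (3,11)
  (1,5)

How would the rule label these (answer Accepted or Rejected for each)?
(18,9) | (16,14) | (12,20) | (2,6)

Accepted, Accepted, Accepted, Rejected

A rule that fits every label: sum ≥ 20 — true of each 'Accepted' example, false of each 'Rejected' one.
(18,9): Accepted (18+9 = 27). (16,14): Accepted (16+14 = 30). (12,20): Accepted (12+20 = 32). (2,6): Rejected (2+6 = 8).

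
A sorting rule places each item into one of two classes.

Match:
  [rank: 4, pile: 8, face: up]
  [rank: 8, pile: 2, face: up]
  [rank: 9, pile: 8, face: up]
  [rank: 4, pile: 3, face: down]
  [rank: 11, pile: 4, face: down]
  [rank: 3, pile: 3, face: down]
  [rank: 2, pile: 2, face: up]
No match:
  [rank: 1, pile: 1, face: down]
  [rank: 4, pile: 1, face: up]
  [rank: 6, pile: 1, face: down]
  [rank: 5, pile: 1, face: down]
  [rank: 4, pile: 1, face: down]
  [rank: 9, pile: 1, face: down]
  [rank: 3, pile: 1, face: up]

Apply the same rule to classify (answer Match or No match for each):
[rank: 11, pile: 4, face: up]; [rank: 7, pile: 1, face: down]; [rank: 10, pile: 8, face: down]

The pattern is that an item is 'Match' exactly when: pile ≥ 2.
[rank: 11, pile: 4, face: up] — pile = 4, hence Match.
[rank: 7, pile: 1, face: down] — pile = 1, hence No match.
[rank: 10, pile: 8, face: down] — pile = 8, hence Match.

Match, No match, Match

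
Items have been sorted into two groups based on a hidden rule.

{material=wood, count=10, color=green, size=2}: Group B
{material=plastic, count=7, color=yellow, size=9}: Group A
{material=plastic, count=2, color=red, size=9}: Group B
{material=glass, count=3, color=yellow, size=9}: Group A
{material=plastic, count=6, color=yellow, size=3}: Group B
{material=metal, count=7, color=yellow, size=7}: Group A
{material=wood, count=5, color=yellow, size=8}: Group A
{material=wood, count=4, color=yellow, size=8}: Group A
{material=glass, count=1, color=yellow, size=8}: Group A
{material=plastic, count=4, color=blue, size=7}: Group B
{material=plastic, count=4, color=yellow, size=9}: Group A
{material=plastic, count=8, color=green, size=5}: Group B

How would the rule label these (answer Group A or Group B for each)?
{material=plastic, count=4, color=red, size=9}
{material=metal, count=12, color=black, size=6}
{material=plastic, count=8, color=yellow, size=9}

The distinguishing property — color is yellow AND size ≥ 5 — holds for all the 'Group A' cases and none of the 'Group B' cases.
{material=plastic, count=4, color=red, size=9}: color is red, size = 9 — fails the rule, so Group B. {material=metal, count=12, color=black, size=6}: color is black, size = 6 — fails the rule, so Group B. {material=plastic, count=8, color=yellow, size=9}: color is yellow, size = 9 — matches, so Group A.

Group B, Group B, Group A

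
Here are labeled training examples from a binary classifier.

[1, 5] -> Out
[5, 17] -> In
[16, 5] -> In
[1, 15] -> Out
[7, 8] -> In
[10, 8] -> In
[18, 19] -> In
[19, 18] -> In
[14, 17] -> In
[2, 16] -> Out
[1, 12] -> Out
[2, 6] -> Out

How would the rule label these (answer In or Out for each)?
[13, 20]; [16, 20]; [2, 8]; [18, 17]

The simplest hypothesis consistent with all the labels is: first ≥ 5.
[13, 20] → first 13 → In.
[16, 20] → first 16 → In.
[2, 8] → first 2 → Out.
[18, 17] → first 18 → In.

In, In, Out, In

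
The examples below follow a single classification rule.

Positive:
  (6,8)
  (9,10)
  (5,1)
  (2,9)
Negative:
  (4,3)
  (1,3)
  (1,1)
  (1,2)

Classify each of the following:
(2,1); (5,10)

Every 'Positive' example satisfies: max ≥ 5. None of the 'Negative' examples do.
(2,1): Negative (max 2).
(5,10): Positive (max 10).

Negative, Positive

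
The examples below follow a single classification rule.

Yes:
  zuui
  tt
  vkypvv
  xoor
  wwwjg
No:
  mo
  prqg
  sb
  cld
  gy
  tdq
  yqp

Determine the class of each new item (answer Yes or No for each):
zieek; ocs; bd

The simplest hypothesis consistent with all the labels is: has a double letter.
zieek — 'ee' doubled, hence Yes. ocs — no doubled letter, hence No. bd — no doubled letter, hence No.

Yes, No, No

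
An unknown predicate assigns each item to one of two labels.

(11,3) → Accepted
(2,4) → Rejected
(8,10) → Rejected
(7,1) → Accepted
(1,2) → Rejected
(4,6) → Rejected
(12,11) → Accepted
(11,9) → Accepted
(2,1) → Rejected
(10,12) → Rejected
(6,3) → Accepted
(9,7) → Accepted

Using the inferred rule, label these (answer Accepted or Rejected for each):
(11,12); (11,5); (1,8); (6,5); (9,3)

Rejected, Accepted, Rejected, Accepted, Accepted

The classifier is using: sum ≥ 6 AND second is odd.
(11,12): Rejected (11+12 = 23, second 12).
(11,5): Accepted (11+5 = 16, second 5).
(1,8): Rejected (1+8 = 9, second 8).
(6,5): Accepted (6+5 = 11, second 5).
(9,3): Accepted (9+3 = 12, second 3).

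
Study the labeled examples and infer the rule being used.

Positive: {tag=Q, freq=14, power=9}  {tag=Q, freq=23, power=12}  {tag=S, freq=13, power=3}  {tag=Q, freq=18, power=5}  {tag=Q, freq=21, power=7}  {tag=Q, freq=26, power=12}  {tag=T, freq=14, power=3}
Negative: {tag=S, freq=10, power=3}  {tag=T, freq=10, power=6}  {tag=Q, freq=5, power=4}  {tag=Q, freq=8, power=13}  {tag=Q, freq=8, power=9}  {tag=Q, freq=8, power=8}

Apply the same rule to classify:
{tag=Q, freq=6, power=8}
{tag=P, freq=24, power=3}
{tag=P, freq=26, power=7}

Negative, Positive, Positive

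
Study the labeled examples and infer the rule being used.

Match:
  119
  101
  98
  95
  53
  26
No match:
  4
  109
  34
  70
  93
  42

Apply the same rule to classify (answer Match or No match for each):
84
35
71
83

No match, Match, Match, Match

One predicate separates the groups cleanly: ≡ 2 (mod 3).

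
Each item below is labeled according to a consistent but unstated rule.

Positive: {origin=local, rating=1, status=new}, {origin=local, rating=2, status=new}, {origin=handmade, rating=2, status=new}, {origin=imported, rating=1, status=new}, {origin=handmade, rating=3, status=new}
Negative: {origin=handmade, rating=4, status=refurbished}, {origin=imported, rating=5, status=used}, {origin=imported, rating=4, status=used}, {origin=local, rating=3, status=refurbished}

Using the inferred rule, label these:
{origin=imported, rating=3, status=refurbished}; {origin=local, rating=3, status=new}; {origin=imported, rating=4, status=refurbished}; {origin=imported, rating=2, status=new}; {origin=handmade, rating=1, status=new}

Negative, Positive, Negative, Positive, Positive

A rule that fits every label: status is new — true of each 'Positive' example, false of each 'Negative' one.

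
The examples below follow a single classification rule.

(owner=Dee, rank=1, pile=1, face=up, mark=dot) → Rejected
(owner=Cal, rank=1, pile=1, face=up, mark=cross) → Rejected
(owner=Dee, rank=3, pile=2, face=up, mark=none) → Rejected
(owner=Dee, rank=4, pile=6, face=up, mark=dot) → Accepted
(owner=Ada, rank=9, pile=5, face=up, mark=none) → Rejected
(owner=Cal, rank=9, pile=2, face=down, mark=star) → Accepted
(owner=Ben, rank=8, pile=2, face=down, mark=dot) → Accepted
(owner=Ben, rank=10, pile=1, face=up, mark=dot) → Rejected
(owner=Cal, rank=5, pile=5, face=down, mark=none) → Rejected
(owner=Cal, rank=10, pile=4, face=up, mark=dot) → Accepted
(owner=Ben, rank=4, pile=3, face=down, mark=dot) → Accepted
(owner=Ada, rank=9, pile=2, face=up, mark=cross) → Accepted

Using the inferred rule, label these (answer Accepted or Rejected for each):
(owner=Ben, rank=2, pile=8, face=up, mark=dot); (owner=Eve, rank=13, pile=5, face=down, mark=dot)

All 'Accepted' examples share one property — mark is not none AND pile ≥ 2 — and every 'Rejected' example lacks it.
(owner=Ben, rank=2, pile=8, face=up, mark=dot): mark is dot, pile = 8, fits → Accepted. (owner=Eve, rank=13, pile=5, face=down, mark=dot): mark is dot, pile = 5, fits → Accepted.

Accepted, Accepted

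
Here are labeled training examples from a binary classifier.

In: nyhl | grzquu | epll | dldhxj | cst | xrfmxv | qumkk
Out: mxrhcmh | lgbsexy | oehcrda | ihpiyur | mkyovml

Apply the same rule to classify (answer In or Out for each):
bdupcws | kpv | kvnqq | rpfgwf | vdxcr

'In' ⟺ length ≤ 6.
bdupcws: length 7, doesn't match → Out.
kpv: length 3, has this property → In.
kvnqq: length 5, has this property → In.
rpfgwf: length 6, has this property → In.
vdxcr: length 5, has this property → In.

Out, In, In, In, In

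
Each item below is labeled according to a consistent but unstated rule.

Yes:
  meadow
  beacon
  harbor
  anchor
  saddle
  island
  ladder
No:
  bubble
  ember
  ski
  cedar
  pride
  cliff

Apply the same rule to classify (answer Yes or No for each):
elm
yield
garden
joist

'Yes' ⟺ even length AND contains 'a'.

No, No, Yes, No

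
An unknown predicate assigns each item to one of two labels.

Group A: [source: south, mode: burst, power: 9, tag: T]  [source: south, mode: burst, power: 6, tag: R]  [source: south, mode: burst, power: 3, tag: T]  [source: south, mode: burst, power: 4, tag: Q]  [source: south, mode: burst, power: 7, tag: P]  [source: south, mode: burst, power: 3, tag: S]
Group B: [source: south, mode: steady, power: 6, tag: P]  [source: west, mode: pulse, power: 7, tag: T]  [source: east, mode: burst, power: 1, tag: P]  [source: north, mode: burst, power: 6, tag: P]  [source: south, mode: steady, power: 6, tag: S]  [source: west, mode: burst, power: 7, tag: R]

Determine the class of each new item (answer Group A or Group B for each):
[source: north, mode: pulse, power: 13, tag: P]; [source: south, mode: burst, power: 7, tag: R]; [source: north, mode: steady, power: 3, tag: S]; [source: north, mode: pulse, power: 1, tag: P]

Group B, Group A, Group B, Group B

The distinguishing property — source is south AND mode is burst — holds for all the 'Group A' cases and none of the 'Group B' cases.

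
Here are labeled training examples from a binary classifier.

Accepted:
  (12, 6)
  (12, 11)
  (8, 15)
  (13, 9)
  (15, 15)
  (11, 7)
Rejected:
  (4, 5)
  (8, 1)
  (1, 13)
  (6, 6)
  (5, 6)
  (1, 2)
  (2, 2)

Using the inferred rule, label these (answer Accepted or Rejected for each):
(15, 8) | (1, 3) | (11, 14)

Accepted, Rejected, Accepted

The simplest hypothesis consistent with all the labels is: sum ≥ 18.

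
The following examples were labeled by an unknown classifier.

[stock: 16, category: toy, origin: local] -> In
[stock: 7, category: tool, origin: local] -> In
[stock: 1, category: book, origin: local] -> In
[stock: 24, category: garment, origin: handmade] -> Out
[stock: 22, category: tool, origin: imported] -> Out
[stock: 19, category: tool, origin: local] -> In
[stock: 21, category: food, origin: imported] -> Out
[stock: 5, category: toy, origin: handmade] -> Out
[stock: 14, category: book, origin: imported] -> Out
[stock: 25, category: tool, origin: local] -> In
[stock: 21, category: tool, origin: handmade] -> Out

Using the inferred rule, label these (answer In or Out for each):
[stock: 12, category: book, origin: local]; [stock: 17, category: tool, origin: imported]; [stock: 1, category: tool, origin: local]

In, Out, In

The pattern is that an item is 'In' exactly when: origin is local.
[stock: 12, category: book, origin: local]: In (origin is local). [stock: 17, category: tool, origin: imported]: Out (origin is imported). [stock: 1, category: tool, origin: local]: In (origin is local).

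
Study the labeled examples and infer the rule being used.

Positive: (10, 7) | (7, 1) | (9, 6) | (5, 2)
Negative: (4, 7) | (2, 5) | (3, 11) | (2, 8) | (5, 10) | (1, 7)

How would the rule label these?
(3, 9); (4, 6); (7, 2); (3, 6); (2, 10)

Negative, Negative, Positive, Negative, Negative

The rule appears to be: first > second.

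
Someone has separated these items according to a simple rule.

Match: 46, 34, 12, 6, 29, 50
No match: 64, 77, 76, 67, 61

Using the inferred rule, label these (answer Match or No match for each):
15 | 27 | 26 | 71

Match, Match, Match, No match

The pattern is that an item is 'Match' exactly when: at most 50.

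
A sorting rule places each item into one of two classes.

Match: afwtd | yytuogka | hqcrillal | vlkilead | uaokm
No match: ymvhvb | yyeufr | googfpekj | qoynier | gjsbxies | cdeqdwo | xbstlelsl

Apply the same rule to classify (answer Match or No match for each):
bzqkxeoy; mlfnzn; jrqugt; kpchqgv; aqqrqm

No match, No match, No match, No match, Match

The pattern is that an item is 'Match' exactly when: contains 'a'.
bzqkxeoy → no 'a' → No match.
mlfnzn → no 'a' → No match.
jrqugt → no 'a' → No match.
kpchqgv → no 'a' → No match.
aqqrqm → has 'a' → Match.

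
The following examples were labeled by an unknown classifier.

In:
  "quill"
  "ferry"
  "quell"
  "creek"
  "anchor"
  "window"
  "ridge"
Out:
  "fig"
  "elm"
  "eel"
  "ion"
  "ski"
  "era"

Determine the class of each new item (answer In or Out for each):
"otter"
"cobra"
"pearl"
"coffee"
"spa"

A rule that fits every label: length ≥ 5 — true of each 'In' example, false of each 'Out' one.
"otter" → length 5 → In. "cobra" → length 5 → In. "pearl" → length 5 → In. "coffee" → length 6 → In. "spa" → length 3 → Out.

In, In, In, In, Out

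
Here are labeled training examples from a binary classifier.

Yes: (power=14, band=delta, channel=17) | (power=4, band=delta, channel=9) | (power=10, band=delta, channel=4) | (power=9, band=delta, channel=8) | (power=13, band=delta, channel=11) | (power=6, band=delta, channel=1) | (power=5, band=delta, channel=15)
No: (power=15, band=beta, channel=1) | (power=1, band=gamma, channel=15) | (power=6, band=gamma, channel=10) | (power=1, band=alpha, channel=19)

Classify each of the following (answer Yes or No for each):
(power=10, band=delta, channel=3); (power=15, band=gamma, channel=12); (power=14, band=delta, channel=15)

The simplest hypothesis consistent with all the labels is: band is delta.
(power=10, band=delta, channel=3): band is delta, qualifies → Yes.
(power=15, band=gamma, channel=12): band is gamma, fails this test → No.
(power=14, band=delta, channel=15): band is delta, qualifies → Yes.

Yes, No, Yes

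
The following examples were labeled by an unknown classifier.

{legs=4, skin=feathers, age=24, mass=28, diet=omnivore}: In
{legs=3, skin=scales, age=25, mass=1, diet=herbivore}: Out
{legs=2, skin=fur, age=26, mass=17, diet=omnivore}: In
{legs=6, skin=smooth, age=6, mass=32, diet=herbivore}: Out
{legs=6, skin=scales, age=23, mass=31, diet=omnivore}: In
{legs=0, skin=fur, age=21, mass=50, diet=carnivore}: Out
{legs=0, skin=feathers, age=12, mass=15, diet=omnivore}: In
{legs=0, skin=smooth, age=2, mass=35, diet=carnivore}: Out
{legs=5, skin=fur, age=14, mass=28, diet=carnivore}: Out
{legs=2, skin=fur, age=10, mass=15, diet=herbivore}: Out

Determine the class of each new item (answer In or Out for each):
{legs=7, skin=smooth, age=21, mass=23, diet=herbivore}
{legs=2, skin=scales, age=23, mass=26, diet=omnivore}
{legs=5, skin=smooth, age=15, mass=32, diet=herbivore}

Every 'In' example satisfies: diet is omnivore. None of the 'Out' examples do.
{legs=7, skin=smooth, age=21, mass=23, diet=herbivore}: Out (diet is herbivore).
{legs=2, skin=scales, age=23, mass=26, diet=omnivore}: In (diet is omnivore).
{legs=5, skin=smooth, age=15, mass=32, diet=herbivore}: Out (diet is herbivore).

Out, In, Out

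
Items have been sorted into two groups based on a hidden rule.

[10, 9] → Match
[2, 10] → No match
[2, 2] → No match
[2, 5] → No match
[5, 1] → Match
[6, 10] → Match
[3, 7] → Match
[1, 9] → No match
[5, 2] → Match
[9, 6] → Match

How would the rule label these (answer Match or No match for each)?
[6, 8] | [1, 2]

Match, No match

A rule that fits every label: first ≥ 3 — true of each 'Match' example, false of each 'No match' one.
[6, 8]: Match (first 6). [1, 2]: No match (first 1).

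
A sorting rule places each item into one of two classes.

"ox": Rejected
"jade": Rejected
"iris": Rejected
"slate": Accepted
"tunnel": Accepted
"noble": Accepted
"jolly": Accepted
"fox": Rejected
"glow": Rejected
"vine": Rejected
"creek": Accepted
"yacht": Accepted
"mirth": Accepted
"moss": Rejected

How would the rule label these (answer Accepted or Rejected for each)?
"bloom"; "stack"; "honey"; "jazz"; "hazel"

Accepted, Accepted, Accepted, Rejected, Accepted

The simplest hypothesis consistent with all the labels is: length ≥ 5.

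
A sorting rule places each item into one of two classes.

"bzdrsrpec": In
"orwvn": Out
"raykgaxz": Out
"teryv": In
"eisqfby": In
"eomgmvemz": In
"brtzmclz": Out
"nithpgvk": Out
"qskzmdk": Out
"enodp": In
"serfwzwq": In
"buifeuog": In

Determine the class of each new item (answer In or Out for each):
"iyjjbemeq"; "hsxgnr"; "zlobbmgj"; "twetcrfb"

One predicate separates the groups cleanly: contains 'e'.
"iyjjbemeq": has 'e' — qualifies, so In. "hsxgnr": no 'e' — does not satisfy this, so Out. "zlobbmgj": no 'e' — does not satisfy this, so Out. "twetcrfb": has 'e' — qualifies, so In.

In, Out, Out, In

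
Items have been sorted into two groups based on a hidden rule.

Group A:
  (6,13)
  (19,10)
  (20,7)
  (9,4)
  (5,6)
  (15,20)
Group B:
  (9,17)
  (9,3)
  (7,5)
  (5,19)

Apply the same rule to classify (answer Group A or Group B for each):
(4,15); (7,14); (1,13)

Group A, Group A, Group B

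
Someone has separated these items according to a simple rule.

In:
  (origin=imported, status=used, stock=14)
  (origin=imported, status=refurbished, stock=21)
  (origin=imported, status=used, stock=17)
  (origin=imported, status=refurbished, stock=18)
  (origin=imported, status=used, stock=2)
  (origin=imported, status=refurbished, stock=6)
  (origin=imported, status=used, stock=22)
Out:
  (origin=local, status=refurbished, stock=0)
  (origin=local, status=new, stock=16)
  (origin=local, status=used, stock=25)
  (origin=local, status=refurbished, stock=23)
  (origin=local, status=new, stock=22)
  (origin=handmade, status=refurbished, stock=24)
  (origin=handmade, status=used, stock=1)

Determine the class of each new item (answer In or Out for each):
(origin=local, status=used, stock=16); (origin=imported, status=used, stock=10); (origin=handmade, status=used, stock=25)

Out, In, Out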